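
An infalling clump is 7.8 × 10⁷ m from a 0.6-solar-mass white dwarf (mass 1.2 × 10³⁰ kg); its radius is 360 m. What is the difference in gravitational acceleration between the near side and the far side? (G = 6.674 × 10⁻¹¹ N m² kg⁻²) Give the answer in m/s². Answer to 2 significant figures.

The field gradient is 2GM/d³; across the full diameter 2r the difference is 4GMr/d³.
a_tidal = 4GMr/d³
        = 4 × (6.674 × 10⁻¹¹) × (1.2 × 10³⁰) × (360) / (7.8 × 10⁷)³
        = 2.4 × 10⁻¹ m/s²

2.4 × 10⁻¹ m/s²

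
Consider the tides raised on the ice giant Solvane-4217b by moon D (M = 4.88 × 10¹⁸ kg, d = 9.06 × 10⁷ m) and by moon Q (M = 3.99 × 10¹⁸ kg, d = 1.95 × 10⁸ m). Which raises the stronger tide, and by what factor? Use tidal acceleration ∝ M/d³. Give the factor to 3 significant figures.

Tidal acceleration ∝ M/d³, so compare M/d³ for each.
Moon D: (4.88 × 10¹⁸) / (9.06 × 10⁷)³ = 6.562 × 10⁻⁶
Moon Q: (3.99 × 10¹⁸) / (1.95 × 10⁸)³ = 5.381 × 10⁻⁷
Ratio (larger/smaller) = 12.2

Moon D, by a factor of ≈ 12.2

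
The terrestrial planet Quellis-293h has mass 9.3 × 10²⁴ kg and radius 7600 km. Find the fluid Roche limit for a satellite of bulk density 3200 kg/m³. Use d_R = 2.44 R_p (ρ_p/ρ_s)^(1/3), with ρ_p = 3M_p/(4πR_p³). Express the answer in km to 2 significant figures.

ρ_p = 3M_p/(4πR_p³) = 3 × (9.3 × 10²⁴) / (4π × (7.6 × 10⁶ m)³) = 5100 kg/m³
d_R = 2.44 × 7600 km × (5100/3200)^(1/3)
    = 22000 km

22000 km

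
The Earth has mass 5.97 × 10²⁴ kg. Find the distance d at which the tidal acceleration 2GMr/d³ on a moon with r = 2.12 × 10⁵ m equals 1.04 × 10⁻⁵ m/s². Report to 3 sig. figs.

2GMr/d³ = a_tidal  ⇒  d = (2GMr / a_tidal)^(1/3)
d = (2 × 6.674×10⁻¹¹ × (5.97 × 10²⁴) × (2.12 × 10⁵) / (1.04 × 10⁻⁵))^(1/3)
  = 2.53 × 10⁸ m

2.53 × 10⁸ m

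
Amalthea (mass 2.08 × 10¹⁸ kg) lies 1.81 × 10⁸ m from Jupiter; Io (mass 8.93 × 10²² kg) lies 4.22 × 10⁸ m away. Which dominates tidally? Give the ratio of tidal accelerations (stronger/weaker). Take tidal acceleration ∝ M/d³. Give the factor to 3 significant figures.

Io, by a factor of ≈ 3390

Tidal acceleration ∝ M/d³, so compare M/d³ for each.
Amalthea: (2.08 × 10¹⁸) / (1.81 × 10⁸)³ = 3.508 × 10⁻⁷
Io: (8.93 × 10²²) / (4.22 × 10⁸)³ = 1.188 × 10⁻³
Ratio (larger/smaller) = 3390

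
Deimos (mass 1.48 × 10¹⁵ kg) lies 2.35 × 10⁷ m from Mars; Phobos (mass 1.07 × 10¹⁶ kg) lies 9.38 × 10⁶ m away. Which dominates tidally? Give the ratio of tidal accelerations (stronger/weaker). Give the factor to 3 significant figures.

Tidal acceleration ∝ M/d³, so compare M/d³ for each.
Deimos: (1.48 × 10¹⁵) / (2.35 × 10⁷)³ = 1.140 × 10⁻⁷
Phobos: (1.07 × 10¹⁶) / (9.38 × 10⁶)³ = 1.297 × 10⁻⁵
Ratio (larger/smaller) = 114

Phobos, by a factor of ≈ 114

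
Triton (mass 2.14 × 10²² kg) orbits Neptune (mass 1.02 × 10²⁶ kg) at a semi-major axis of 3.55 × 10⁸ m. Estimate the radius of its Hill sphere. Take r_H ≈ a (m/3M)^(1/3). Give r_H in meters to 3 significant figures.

r_H ≈ a (m/3M)^(1/3)
    = (3.55 × 10⁸) × (2.14 × 10²² / (3 × 1.02 × 10²⁶))^(1/3)
    = 1.46 × 10⁷ m

1.46 × 10⁷ m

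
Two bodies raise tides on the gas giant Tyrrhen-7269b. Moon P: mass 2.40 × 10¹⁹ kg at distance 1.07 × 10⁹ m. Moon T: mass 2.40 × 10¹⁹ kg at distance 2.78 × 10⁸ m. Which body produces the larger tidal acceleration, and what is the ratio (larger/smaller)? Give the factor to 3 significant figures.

The tide-raising term goes as M/d³ (the gradient of a 1/d² field).
Moon P: (2.40 × 10¹⁹) / (1.07 × 10⁹)³ = 1.959 × 10⁻⁸
Moon T: (2.40 × 10¹⁹) / (2.78 × 10⁸)³ = 1.117 × 10⁻⁶
Ratio (larger/smaller) = 57.0

Moon T, by a factor of ≈ 57.0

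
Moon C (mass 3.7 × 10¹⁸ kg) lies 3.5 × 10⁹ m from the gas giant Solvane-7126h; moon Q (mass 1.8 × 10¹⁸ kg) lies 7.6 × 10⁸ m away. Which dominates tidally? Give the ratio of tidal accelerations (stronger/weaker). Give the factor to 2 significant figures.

Moon Q, by a factor of ≈ 48

Tidal stretch scales as M/d³; compute that for each body.
Moon C: (3.7 × 10¹⁸) / (3.5 × 10⁹)³ = 8.630 × 10⁻¹¹
Moon Q: (1.8 × 10¹⁸) / (7.6 × 10⁸)³ = 4.100 × 10⁻⁹
Ratio (larger/smaller) = 48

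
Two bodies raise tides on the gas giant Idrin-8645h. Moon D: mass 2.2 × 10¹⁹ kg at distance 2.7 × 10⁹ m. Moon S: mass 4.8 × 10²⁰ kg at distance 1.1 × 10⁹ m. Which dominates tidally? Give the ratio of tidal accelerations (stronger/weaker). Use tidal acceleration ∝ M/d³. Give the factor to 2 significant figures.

Moon S, by a factor of ≈ 320

The tide-raising term goes as M/d³ (the gradient of a 1/d² field).
Moon D: (2.2 × 10¹⁹) / (2.7 × 10⁹)³ = 1.118 × 10⁻⁹
Moon S: (4.8 × 10²⁰) / (1.1 × 10⁹)³ = 3.606 × 10⁻⁷
Ratio (larger/smaller) = 320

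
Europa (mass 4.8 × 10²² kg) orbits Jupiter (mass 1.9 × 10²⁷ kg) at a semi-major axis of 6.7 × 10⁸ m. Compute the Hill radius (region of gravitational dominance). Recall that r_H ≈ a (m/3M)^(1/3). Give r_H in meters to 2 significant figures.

1.4 × 10⁷ m

r_H ≈ a (m/3M)^(1/3)
    = (6.7 × 10⁸) × (4.8 × 10²² / (3 × 1.9 × 10²⁷))^(1/3)
    = 1.4 × 10⁷ m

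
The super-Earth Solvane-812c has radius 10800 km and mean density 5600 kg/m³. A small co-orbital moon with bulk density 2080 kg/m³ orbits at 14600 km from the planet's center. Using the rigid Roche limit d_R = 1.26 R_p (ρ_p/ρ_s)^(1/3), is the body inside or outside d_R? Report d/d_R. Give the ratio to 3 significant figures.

inside; d/d_R ≈ 0.771

d_R = 1.26 × (10800 km) × (5600/2080)^(1/3) = 18930 km
d/d_R = (14600) / (18930) = 0.771
Since d/d_R < 1, the body is inside the Roche limit.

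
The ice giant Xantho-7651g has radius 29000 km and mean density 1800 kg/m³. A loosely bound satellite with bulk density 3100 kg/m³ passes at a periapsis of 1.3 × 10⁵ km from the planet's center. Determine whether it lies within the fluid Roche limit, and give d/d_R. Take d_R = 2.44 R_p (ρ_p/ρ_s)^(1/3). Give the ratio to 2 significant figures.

d_R = 2.44 × (29000 km) × (1800/3100)^(1/3) = 59030 km
d/d_R = (1.3 × 10⁵) / (59030) = 2.2
Since d/d_R > 1, the body is outside the Roche limit.

outside; d/d_R ≈ 2.2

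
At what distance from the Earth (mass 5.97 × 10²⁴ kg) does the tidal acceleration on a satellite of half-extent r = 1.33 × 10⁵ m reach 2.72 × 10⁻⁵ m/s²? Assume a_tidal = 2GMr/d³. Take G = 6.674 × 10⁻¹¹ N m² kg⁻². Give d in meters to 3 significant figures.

1.57 × 10⁸ m

2GMr/d³ = a_tidal  ⇒  d = (2GMr / a_tidal)^(1/3)
d = (2 × 6.674×10⁻¹¹ × (5.97 × 10²⁴) × (1.33 × 10⁵) / (2.72 × 10⁻⁵))^(1/3)
  = 1.57 × 10⁸ m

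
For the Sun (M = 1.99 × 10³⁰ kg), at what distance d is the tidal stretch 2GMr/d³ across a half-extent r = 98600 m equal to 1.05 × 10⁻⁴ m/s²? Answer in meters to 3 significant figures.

6.29 × 10⁹ m

2GMr/d³ = a_tidal  ⇒  d = (2GMr / a_tidal)^(1/3)
d = (2 × 6.674×10⁻¹¹ × (1.99 × 10³⁰) × (98600) / (1.05 × 10⁻⁴))^(1/3)
  = 6.29 × 10⁹ m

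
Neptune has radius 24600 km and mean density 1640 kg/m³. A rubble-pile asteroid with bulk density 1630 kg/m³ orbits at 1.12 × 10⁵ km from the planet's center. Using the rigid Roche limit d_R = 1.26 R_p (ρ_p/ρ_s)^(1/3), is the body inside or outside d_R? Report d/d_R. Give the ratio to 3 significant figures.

d_R = 1.26 × (24600 km) × (1640/1630)^(1/3) = 31060 km
d/d_R = (1.12 × 10⁵) / (31060) = 3.61
Since d/d_R > 1, the body is outside the Roche limit.

outside; d/d_R ≈ 3.61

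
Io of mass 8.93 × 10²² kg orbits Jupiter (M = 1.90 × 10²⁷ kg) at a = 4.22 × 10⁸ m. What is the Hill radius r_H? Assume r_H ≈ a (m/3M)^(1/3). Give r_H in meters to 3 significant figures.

r_H ≈ a (m/3M)^(1/3)
    = (4.22 × 10⁸) × (8.93 × 10²² / (3 × 1.90 × 10²⁷))^(1/3)
    = 1.06 × 10⁷ m

1.06 × 10⁷ m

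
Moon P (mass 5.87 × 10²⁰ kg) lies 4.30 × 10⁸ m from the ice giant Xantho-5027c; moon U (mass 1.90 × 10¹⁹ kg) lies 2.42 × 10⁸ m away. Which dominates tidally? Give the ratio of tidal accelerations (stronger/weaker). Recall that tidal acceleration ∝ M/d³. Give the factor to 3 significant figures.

Moon P, by a factor of ≈ 5.51

Tidal acceleration ∝ M/d³, so compare M/d³ for each.
Moon P: (5.87 × 10²⁰) / (4.30 × 10⁸)³ = 7.383 × 10⁻⁶
Moon U: (1.90 × 10¹⁹) / (2.42 × 10⁸)³ = 1.341 × 10⁻⁶
Ratio (larger/smaller) = 5.51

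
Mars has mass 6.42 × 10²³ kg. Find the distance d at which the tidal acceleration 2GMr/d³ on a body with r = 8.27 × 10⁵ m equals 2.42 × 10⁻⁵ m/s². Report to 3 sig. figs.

2GMr/d³ = a_tidal  ⇒  d = (2GMr / a_tidal)^(1/3)
d = (2 × 6.674×10⁻¹¹ × (6.42 × 10²³) × (8.27 × 10⁵) / (2.42 × 10⁻⁵))^(1/3)
  = 1.43 × 10⁸ m

1.43 × 10⁸ m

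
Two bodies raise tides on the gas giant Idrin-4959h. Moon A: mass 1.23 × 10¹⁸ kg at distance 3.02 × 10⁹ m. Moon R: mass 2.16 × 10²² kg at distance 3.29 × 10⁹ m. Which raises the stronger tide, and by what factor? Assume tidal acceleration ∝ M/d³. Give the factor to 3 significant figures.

Compare M/d³ for the two perturbers:
Moon A: (1.23 × 10¹⁸) / (3.02 × 10⁹)³ = 4.466 × 10⁻¹¹
Moon R: (2.16 × 10²²) / (3.29 × 10⁹)³ = 6.065 × 10⁻⁷
Ratio (larger/smaller) = 13600

Moon R, by a factor of ≈ 13600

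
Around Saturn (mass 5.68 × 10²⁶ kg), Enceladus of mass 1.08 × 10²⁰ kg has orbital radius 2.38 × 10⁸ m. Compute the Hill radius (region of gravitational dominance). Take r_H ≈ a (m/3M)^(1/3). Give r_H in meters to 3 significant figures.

9.49 × 10⁵ m

r_H ≈ a (m/3M)^(1/3)
    = (2.38 × 10⁸) × (1.08 × 10²⁰ / (3 × 5.68 × 10²⁶))^(1/3)
    = 9.49 × 10⁵ m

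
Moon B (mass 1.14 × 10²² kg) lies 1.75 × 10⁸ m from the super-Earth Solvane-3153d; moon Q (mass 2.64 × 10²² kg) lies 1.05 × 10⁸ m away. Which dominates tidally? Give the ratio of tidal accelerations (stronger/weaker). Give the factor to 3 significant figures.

Tidal stretch scales as M/d³; compute that for each body.
Moon B: (1.14 × 10²²) / (1.75 × 10⁸)³ = 2.127 × 10⁻³
Moon Q: (2.64 × 10²²) / (1.05 × 10⁸)³ = 2.281 × 10⁻²
Ratio (larger/smaller) = 10.7

Moon Q, by a factor of ≈ 10.7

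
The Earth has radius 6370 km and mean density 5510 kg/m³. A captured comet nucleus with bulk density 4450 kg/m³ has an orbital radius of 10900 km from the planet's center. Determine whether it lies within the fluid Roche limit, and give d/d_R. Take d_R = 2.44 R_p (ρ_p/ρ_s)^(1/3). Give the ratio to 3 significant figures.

d_R = 2.44 × (6370 km) × (5510/4450)^(1/3) = 16690 km
d/d_R = (10900) / (16690) = 0.653
Since d/d_R < 1, the body is inside the Roche limit.

inside; d/d_R ≈ 0.653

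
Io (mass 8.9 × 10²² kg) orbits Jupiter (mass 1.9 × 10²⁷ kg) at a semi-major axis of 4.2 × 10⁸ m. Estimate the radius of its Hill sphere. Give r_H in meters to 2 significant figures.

r_H ≈ a (m/3M)^(1/3)
    = (4.2 × 10⁸) × (8.9 × 10²² / (3 × 1.9 × 10²⁷))^(1/3)
    = 1.0 × 10⁷ m

1.0 × 10⁷ m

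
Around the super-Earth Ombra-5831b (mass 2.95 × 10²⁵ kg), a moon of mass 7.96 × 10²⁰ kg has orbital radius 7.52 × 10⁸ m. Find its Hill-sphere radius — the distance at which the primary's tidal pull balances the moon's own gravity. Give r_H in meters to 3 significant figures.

1.56 × 10⁷ m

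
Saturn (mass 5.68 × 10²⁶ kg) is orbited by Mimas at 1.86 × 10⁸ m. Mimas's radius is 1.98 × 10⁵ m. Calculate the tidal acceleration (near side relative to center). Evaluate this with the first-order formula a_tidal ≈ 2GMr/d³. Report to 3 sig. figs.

Δa = 2GMr/d³
   = 2 × (6.674 × 10⁻¹¹) × (5.68 × 10²⁶) × (1.98 × 10⁵) / (1.86 × 10⁸)³
   = 2.33 × 10⁻³ m/s²

2.33 × 10⁻³ m/s²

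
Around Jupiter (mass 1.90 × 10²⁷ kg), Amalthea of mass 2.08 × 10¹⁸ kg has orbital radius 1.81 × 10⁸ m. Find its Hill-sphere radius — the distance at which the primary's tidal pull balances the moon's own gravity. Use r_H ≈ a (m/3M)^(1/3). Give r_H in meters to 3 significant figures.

r_H ≈ a (m/3M)^(1/3)
    = (1.81 × 10⁸) × (2.08 × 10¹⁸ / (3 × 1.90 × 10²⁷))^(1/3)
    = 1.29 × 10⁵ m

1.29 × 10⁵ m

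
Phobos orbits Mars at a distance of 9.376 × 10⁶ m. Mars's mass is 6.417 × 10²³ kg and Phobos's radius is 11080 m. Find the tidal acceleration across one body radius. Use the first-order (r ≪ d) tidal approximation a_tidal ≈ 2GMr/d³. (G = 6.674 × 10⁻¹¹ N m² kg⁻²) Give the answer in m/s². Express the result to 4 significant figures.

1.151 × 10⁻³ m/s²

Δg = 2GMr/d³
   = 2 × (6.674 × 10⁻¹¹) × (6.417 × 10²³) × (11080) / (9.376 × 10⁶)³
   = 1.151 × 10⁻³ m/s²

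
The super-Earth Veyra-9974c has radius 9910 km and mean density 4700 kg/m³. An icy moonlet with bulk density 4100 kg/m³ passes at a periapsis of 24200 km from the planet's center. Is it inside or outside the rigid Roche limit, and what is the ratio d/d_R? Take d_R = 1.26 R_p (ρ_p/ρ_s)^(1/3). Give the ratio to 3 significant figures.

d_R = 1.26 × (9910 km) × (4700/4100)^(1/3) = 13070 km
d/d_R = (24200) / (13070) = 1.85
Since d/d_R > 1, the body is outside the Roche limit.

outside; d/d_R ≈ 1.85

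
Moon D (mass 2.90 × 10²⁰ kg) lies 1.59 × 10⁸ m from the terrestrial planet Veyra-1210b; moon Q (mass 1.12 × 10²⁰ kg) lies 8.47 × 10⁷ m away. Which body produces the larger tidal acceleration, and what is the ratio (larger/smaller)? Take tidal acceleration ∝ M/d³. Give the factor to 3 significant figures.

Tidal stretch scales as M/d³; compute that for each body.
Moon D: (2.90 × 10²⁰) / (1.59 × 10⁸)³ = 7.215 × 10⁻⁵
Moon Q: (1.12 × 10²⁰) / (8.47 × 10⁷)³ = 1.843 × 10⁻⁴
Ratio (larger/smaller) = 2.55

Moon Q, by a factor of ≈ 2.55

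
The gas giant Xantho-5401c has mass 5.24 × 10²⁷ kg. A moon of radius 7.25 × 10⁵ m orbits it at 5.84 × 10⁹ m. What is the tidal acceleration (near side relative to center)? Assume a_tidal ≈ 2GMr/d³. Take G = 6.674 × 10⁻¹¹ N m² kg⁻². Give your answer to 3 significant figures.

Δg = 2GMr/d³
   = 2 × (6.674 × 10⁻¹¹) × (5.24 × 10²⁷) × (7.25 × 10⁵) / (5.84 × 10⁹)³
   = 2.55 × 10⁻⁶ m/s²

2.55 × 10⁻⁶ m/s²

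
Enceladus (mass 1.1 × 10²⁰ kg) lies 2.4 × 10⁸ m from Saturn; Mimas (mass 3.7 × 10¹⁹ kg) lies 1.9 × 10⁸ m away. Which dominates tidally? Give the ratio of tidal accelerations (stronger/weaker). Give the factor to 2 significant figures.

Enceladus, by a factor of ≈ 1.5

Tidal acceleration ∝ M/d³, so compare M/d³ for each.
Enceladus: (1.1 × 10²⁰) / (2.4 × 10⁸)³ = 7.957 × 10⁻⁶
Mimas: (3.7 × 10¹⁹) / (1.9 × 10⁸)³ = 5.394 × 10⁻⁶
Ratio (larger/smaller) = 1.5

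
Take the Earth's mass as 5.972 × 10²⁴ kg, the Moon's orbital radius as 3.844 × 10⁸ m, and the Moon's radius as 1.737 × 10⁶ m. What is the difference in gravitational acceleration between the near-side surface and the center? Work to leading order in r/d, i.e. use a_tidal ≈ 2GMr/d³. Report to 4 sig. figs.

2.438 × 10⁻⁵ m/s²

Δa = 2GMr/d³
   = 2 × (6.674 × 10⁻¹¹) × (5.972 × 10²⁴) × (1.737 × 10⁶) / (3.844 × 10⁸)³
   = 2.438 × 10⁻⁵ m/s²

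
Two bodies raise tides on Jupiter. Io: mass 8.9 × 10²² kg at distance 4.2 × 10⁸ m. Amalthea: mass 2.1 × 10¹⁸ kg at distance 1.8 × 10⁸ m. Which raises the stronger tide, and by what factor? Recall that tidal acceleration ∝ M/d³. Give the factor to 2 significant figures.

Compare M/d³ for the two perturbers:
Io: (8.9 × 10²²) / (4.2 × 10⁸)³ = 1.201 × 10⁻³
Amalthea: (2.1 × 10¹⁸) / (1.8 × 10⁸)³ = 3.601 × 10⁻⁷
Ratio (larger/smaller) = 3300

Io, by a factor of ≈ 3300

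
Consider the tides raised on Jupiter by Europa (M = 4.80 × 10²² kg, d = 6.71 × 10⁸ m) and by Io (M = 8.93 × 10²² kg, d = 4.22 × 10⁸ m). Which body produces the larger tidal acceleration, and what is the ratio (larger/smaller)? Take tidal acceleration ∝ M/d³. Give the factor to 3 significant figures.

Io, by a factor of ≈ 7.48

The tide-raising term goes as M/d³ (the gradient of a 1/d² field).
Europa: (4.80 × 10²²) / (6.71 × 10⁸)³ = 1.589 × 10⁻⁴
Io: (8.93 × 10²²) / (4.22 × 10⁸)³ = 1.188 × 10⁻³
Ratio (larger/smaller) = 7.48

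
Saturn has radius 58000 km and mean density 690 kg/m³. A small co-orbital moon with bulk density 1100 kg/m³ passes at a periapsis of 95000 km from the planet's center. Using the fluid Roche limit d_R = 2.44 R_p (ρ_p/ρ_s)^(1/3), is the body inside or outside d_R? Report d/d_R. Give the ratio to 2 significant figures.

d_R = 2.44 × (58000 km) × (690/1100)^(1/3) = 1.211 × 10⁵ km
d/d_R = (95000) / (1.211 × 10⁵) = 0.78
Since d/d_R < 1, the body is inside the Roche limit.

inside; d/d_R ≈ 0.78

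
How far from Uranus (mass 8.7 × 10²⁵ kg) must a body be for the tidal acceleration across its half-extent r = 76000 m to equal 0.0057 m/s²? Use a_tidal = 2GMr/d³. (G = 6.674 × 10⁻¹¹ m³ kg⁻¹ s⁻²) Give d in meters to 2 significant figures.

2GMr/d³ = a_tidal  ⇒  d = (2GMr / a_tidal)^(1/3)
d = (2 × 6.674×10⁻¹¹ × (8.7 × 10²⁵) × (76000) / (0.0057))^(1/3)
  = 5.4 × 10⁷ m

5.4 × 10⁷ m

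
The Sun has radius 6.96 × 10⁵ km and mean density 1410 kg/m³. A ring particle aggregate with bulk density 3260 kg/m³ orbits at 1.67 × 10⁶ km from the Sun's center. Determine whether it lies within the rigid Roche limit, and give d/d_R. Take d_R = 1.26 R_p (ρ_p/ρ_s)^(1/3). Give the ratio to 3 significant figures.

d_R = 1.26 × (6.96 × 10⁵ km) × (1410/3260)^(1/3) = 6.632 × 10⁵ km
d/d_R = (1.67 × 10⁶) / (6.632 × 10⁵) = 2.52
Since d/d_R > 1, the body is outside the Roche limit.

outside; d/d_R ≈ 2.52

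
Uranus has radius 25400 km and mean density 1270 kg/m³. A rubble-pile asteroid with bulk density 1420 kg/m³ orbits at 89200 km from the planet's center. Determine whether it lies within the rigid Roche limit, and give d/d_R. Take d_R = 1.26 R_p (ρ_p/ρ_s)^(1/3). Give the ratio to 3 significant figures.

d_R = 1.26 × (25400 km) × (1270/1420)^(1/3) = 30830 km
d/d_R = (89200) / (30830) = 2.89
Since d/d_R > 1, the body is outside the Roche limit.

outside; d/d_R ≈ 2.89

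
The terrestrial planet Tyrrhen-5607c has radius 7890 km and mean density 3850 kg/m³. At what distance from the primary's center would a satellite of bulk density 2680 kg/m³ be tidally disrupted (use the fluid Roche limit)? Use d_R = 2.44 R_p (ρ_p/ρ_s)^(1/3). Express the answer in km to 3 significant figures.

21700 km

d_R = 2.44 × 7890 km × (3850/2680)^(1/3)
    = 21700 km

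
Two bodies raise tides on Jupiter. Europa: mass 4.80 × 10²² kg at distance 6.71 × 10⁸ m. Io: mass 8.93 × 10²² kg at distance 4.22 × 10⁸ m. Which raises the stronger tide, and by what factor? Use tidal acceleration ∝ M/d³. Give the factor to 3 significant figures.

Io, by a factor of ≈ 7.48

Compare M/d³ for the two perturbers:
Europa: (4.80 × 10²²) / (6.71 × 10⁸)³ = 1.589 × 10⁻⁴
Io: (8.93 × 10²²) / (4.22 × 10⁸)³ = 1.188 × 10⁻³
Ratio (larger/smaller) = 7.48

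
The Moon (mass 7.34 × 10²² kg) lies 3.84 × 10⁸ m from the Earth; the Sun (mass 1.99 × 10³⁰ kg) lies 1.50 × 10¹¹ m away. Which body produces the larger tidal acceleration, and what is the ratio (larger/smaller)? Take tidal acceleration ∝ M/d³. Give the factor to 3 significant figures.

The Moon, by a factor of ≈ 2.20

Tidal stretch scales as M/d³; compute that for each body.
The Moon: (7.34 × 10²²) / (3.84 × 10⁸)³ = 1.296 × 10⁻³
The Sun: (1.99 × 10³⁰) / (1.50 × 10¹¹)³ = 5.896 × 10⁻⁴
Ratio (larger/smaller) = 2.20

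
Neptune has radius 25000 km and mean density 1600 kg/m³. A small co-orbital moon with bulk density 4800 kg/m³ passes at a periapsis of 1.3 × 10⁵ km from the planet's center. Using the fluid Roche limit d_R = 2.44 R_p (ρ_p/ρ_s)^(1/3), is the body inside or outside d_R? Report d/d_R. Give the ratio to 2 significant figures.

outside; d/d_R ≈ 3.1

d_R = 2.44 × (25000 km) × (1600/4800)^(1/3) = 42300 km
d/d_R = (1.3 × 10⁵) / (42300) = 3.1
Since d/d_R > 1, the body is outside the Roche limit.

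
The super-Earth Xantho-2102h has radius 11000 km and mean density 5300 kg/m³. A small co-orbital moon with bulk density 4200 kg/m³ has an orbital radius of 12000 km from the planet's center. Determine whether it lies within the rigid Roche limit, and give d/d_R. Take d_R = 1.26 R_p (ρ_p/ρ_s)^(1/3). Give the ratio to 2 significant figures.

d_R = 1.26 × (11000 km) × (5300/4200)^(1/3) = 14980 km
d/d_R = (12000) / (14980) = 0.80
Since d/d_R < 1, the body is inside the Roche limit.

inside; d/d_R ≈ 0.80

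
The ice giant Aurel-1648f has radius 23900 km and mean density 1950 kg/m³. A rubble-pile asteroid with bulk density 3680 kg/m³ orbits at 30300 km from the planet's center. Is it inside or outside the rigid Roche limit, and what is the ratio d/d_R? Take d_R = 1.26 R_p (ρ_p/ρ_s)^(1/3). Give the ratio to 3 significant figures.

outside; d/d_R ≈ 1.24

d_R = 1.26 × (23900 km) × (1950/3680)^(1/3) = 24370 km
d/d_R = (30300) / (24370) = 1.24
Since d/d_R > 1, the body is outside the Roche limit.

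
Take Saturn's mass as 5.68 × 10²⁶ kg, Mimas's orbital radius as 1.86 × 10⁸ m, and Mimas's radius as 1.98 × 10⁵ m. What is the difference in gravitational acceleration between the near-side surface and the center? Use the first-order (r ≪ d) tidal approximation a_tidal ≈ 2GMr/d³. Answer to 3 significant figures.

Δa = 2GMr/d³
   = 2 × (6.674 × 10⁻¹¹) × (5.68 × 10²⁶) × (1.98 × 10⁵) / (1.86 × 10⁸)³
   = 2.33 × 10⁻³ m/s²

2.33 × 10⁻³ m/s²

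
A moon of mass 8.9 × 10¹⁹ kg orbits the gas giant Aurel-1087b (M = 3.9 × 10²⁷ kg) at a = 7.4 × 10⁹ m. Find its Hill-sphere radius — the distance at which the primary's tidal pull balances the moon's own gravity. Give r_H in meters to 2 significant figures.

r_H ≈ a (m/3M)^(1/3)
    = (7.4 × 10⁹) × (8.9 × 10¹⁹ / (3 × 3.9 × 10²⁷))^(1/3)
    = 1.5 × 10⁷ m

1.5 × 10⁷ m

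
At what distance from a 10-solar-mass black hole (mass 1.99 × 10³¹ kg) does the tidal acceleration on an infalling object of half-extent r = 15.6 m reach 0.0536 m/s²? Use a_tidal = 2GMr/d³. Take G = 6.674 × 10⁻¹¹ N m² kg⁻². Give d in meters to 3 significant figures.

2GMr/d³ = a_tidal  ⇒  d = (2GMr / a_tidal)^(1/3)
d = (2 × 6.674×10⁻¹¹ × (1.99 × 10³¹) × (15.6) / (0.0536))^(1/3)
  = 9.18 × 10⁷ m

9.18 × 10⁷ m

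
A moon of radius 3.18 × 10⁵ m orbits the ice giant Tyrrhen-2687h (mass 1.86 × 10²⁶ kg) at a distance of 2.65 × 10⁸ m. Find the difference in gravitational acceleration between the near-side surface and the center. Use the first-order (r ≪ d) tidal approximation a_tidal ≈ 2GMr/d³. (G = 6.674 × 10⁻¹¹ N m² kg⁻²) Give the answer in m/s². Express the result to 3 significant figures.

4.24 × 10⁻⁴ m/s²

a_tidal = 2GMr/d³
        = 2 × (6.674 × 10⁻¹¹) × (1.86 × 10²⁶) × (3.18 × 10⁵) / (2.65 × 10⁸)³
        = 4.24 × 10⁻⁴ m/s²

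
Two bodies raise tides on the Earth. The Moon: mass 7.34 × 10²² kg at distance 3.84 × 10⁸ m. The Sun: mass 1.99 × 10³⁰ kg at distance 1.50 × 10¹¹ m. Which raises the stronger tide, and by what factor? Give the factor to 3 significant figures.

The Moon, by a factor of ≈ 2.20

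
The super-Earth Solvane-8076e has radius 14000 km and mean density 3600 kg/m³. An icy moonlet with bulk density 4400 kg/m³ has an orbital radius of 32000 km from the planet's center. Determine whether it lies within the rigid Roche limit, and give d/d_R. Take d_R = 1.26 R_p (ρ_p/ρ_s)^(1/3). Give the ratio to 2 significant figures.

d_R = 1.26 × (14000 km) × (3600/4400)^(1/3) = 16500 km
d/d_R = (32000) / (16500) = 1.9
Since d/d_R > 1, the body is outside the Roche limit.

outside; d/d_R ≈ 1.9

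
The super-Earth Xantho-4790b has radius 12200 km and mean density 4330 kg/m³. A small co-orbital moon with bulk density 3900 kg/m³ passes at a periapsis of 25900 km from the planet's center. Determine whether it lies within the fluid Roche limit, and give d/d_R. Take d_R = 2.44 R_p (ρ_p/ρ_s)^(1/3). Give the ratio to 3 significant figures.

inside; d/d_R ≈ 0.840

d_R = 2.44 × (12200 km) × (4330/3900)^(1/3) = 30820 km
d/d_R = (25900) / (30820) = 0.840
Since d/d_R < 1, the body is inside the Roche limit.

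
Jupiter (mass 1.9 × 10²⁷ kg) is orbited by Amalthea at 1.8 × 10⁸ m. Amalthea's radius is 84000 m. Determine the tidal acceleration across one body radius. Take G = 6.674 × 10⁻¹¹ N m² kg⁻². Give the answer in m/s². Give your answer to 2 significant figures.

Δg = 2GMr/d³
   = 2 × (6.674 × 10⁻¹¹) × (1.9 × 10²⁷) × (84000) / (1.8 × 10⁸)³
   = 3.7 × 10⁻³ m/s²

3.7 × 10⁻³ m/s²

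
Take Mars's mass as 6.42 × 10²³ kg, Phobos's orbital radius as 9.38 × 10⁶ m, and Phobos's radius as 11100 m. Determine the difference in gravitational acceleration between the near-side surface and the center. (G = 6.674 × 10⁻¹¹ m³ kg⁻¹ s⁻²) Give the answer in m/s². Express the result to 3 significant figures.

Δg = 2GMr/d³
   = 2 × (6.674 × 10⁻¹¹) × (6.42 × 10²³) × (11100) / (9.38 × 10⁶)³
   = 1.15 × 10⁻³ m/s²

1.15 × 10⁻³ m/s²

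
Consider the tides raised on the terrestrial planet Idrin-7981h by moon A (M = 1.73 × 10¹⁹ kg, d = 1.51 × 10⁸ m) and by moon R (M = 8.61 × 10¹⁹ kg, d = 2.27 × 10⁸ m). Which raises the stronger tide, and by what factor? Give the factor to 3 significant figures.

Tidal acceleration ∝ M/d³, so compare M/d³ for each.
Moon A: (1.73 × 10¹⁹) / (1.51 × 10⁸)³ = 5.025 × 10⁻⁶
Moon R: (8.61 × 10¹⁹) / (2.27 × 10⁸)³ = 7.361 × 10⁻⁶
Ratio (larger/smaller) = 1.46

Moon R, by a factor of ≈ 1.46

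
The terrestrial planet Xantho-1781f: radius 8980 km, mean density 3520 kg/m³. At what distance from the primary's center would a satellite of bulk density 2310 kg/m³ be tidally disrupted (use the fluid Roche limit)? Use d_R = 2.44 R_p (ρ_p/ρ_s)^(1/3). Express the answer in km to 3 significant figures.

25200 km

d_R = 2.44 × 8980 km × (3520/2310)^(1/3)
    = 25200 km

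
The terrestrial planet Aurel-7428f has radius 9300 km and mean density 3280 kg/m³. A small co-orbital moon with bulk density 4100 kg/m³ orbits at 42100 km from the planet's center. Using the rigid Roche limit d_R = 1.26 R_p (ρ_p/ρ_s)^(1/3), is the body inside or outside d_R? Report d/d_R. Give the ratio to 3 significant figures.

d_R = 1.26 × (9300 km) × (3280/4100)^(1/3) = 10880 km
d/d_R = (42100) / (10880) = 3.87
Since d/d_R > 1, the body is outside the Roche limit.

outside; d/d_R ≈ 3.87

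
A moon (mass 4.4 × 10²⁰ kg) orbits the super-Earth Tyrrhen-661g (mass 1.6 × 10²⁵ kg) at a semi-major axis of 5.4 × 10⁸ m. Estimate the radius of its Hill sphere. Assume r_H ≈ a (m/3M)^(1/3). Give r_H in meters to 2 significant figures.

r_H ≈ a (m/3M)^(1/3)
    = (5.4 × 10⁸) × (4.4 × 10²⁰ / (3 × 1.6 × 10²⁵))^(1/3)
    = 1.1 × 10⁷ m

1.1 × 10⁷ m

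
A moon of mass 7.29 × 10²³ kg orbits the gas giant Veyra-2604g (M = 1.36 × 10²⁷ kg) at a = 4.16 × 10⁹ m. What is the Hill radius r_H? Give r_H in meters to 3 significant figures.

2.34 × 10⁸ m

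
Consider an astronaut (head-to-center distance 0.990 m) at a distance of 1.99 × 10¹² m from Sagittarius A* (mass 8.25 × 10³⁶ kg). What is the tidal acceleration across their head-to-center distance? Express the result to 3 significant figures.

1.38 × 10⁻¹⁰ m/s²

Δg = 2GMr/d³
   = 2 × (6.674 × 10⁻¹¹) × (8.25 × 10³⁶) × (0.990) / (1.99 × 10¹²)³
   = 1.38 × 10⁻¹⁰ m/s²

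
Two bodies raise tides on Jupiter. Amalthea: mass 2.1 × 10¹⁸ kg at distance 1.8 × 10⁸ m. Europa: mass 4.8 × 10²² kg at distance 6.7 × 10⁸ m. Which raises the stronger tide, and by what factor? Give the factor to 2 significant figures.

Tidal stretch scales as M/d³; compute that for each body.
Amalthea: (2.1 × 10¹⁸) / (1.8 × 10⁸)³ = 3.601 × 10⁻⁷
Europa: (4.8 × 10²²) / (6.7 × 10⁸)³ = 1.596 × 10⁻⁴
Ratio (larger/smaller) = 440

Europa, by a factor of ≈ 440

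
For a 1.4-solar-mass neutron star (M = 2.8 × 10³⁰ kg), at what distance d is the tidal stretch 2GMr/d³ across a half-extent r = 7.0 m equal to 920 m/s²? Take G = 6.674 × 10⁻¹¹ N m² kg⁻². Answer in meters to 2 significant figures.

1.4 × 10⁶ m

2GMr/d³ = a_tidal  ⇒  d = (2GMr / a_tidal)^(1/3)
d = (2 × 6.674×10⁻¹¹ × (2.8 × 10³⁰) × (7.0) / (920))^(1/3)
  = 1.4 × 10⁶ m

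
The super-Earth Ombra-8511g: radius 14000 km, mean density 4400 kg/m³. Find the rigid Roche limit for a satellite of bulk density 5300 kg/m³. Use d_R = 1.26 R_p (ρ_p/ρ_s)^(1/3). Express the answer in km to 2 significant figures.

17000 km

d_R = 1.26 × 14000 km × (4400/5300)^(1/3)
    = 17000 km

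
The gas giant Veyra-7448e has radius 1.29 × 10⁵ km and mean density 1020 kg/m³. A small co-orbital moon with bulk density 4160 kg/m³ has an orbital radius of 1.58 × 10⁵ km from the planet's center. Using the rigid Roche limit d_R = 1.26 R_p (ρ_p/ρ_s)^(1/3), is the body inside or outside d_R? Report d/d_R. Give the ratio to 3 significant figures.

d_R = 1.26 × (1.29 × 10⁵ km) × (1020/4160)^(1/3) = 1.017 × 10⁵ km
d/d_R = (1.58 × 10⁵) / (1.017 × 10⁵) = 1.55
Since d/d_R > 1, the body is outside the Roche limit.

outside; d/d_R ≈ 1.55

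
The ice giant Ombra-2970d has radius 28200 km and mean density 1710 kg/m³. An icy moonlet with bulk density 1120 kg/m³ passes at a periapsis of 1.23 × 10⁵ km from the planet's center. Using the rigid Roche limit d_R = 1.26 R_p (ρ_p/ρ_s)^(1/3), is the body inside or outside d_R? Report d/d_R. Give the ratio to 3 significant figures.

outside; d/d_R ≈ 3.01

d_R = 1.26 × (28200 km) × (1710/1120)^(1/3) = 40910 km
d/d_R = (1.23 × 10⁵) / (40910) = 3.01
Since d/d_R > 1, the body is outside the Roche limit.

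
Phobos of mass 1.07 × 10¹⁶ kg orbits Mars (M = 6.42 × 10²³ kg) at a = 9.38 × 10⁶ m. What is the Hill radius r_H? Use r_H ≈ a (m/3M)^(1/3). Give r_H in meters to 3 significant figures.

r_H ≈ a (m/3M)^(1/3)
    = (9.38 × 10⁶) × (1.07 × 10¹⁶ / (3 × 6.42 × 10²³))^(1/3)
    = 1.66 × 10⁴ m

1.66 × 10⁴ m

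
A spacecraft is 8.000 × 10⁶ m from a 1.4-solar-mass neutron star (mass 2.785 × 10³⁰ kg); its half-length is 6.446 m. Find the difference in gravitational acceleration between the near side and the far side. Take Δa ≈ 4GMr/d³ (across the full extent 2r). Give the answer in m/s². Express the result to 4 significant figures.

9.360 m/s²

Δg = 4GMr/d³
   = 4 × (6.674 × 10⁻¹¹) × (2.785 × 10³⁰) × (6.446) / (8.000 × 10⁶)³
   = 9.360 m/s²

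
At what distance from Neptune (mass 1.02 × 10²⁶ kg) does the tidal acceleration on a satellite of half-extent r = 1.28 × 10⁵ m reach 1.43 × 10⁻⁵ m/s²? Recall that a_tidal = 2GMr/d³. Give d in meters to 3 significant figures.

4.96 × 10⁸ m

2GMr/d³ = a_tidal  ⇒  d = (2GMr / a_tidal)^(1/3)
d = (2 × 6.674×10⁻¹¹ × (1.02 × 10²⁶) × (1.28 × 10⁵) / (1.43 × 10⁻⁵))^(1/3)
  = 4.96 × 10⁸ m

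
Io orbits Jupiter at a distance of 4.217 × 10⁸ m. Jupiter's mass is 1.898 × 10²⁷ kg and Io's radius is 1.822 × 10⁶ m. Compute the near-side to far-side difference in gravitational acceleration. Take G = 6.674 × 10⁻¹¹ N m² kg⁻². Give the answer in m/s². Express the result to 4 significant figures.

Differencing GM/(d−r)² and GM/(d+r)² to first order in r/d gives 4GMr/d³.
Δa = 4GMr/d³
   = 4 × (6.674 × 10⁻¹¹) × (1.898 × 10²⁷) × (1.822 × 10⁶) / (4.217 × 10⁸)³
   = 1.231 × 10⁻² m/s²

1.231 × 10⁻² m/s²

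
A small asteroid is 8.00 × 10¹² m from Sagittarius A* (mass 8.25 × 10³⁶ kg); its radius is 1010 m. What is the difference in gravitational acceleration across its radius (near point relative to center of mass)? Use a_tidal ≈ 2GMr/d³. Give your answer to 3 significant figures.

Δa = 2GMr/d³
   = 2 × (6.674 × 10⁻¹¹) × (8.25 × 10³⁶) × (1010) / (8.00 × 10¹²)³
   = 2.17 × 10⁻⁹ m/s²

2.17 × 10⁻⁹ m/s²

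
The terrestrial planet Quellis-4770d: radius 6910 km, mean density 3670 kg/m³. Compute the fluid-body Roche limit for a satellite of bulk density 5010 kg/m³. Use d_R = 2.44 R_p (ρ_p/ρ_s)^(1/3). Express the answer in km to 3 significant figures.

15200 km

d_R = 2.44 × 6910 km × (3670/5010)^(1/3)
    = 15200 km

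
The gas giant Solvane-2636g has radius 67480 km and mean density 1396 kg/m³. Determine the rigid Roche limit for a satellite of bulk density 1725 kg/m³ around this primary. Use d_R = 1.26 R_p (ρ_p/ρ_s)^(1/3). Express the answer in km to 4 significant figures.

79230 km

d_R = 1.26 × 67480 km × (1396/1725)^(1/3)
    = 79230 km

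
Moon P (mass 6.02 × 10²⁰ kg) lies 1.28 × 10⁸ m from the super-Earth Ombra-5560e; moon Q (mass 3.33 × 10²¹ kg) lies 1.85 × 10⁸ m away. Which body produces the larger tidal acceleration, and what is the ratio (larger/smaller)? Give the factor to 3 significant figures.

Moon Q, by a factor of ≈ 1.83

The tide-raising term goes as M/d³ (the gradient of a 1/d² field).
Moon P: (6.02 × 10²⁰) / (1.28 × 10⁸)³ = 2.871 × 10⁻⁴
Moon Q: (3.33 × 10²¹) / (1.85 × 10⁸)³ = 5.259 × 10⁻⁴
Ratio (larger/smaller) = 1.83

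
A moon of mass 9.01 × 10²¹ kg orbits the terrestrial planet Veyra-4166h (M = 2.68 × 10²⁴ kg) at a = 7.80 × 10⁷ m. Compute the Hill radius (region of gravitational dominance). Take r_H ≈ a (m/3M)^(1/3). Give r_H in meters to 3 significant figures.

8.10 × 10⁶ m

r_H ≈ a (m/3M)^(1/3)
    = (7.80 × 10⁷) × (9.01 × 10²¹ / (3 × 2.68 × 10²⁴))^(1/3)
    = 8.10 × 10⁶ m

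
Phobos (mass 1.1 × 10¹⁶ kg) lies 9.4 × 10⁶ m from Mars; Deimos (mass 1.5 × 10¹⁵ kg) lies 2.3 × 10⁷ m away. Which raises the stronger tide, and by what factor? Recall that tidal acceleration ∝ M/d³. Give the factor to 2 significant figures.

Phobos, by a factor of ≈ 110

Compare M/d³ for the two perturbers:
Phobos: (1.1 × 10¹⁶) / (9.4 × 10⁶)³ = 1.324 × 10⁻⁵
Deimos: (1.5 × 10¹⁵) / (2.3 × 10⁷)³ = 1.233 × 10⁻⁷
Ratio (larger/smaller) = 110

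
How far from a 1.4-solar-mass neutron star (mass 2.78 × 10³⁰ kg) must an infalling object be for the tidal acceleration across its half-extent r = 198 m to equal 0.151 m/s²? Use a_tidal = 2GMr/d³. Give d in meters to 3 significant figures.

7.87 × 10⁷ m

2GMr/d³ = a_tidal  ⇒  d = (2GMr / a_tidal)^(1/3)
d = (2 × 6.674×10⁻¹¹ × (2.78 × 10³⁰) × (198) / (0.151))^(1/3)
  = 7.87 × 10⁷ m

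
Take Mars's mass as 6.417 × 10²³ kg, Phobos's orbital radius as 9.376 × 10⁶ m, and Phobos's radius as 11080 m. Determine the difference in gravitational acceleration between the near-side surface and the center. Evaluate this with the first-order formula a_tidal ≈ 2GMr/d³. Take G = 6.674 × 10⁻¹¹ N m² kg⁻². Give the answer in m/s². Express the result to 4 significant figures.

1.151 × 10⁻³ m/s²

The tidal stretch is the gradient of GM/d² times the body's extent r, hence the 1/d³ dependence.
a_tidal = 2GMr/d³
        = 2 × (6.674 × 10⁻¹¹) × (6.417 × 10²³) × (11080) / (9.376 × 10⁶)³
        = 1.151 × 10⁻³ m/s²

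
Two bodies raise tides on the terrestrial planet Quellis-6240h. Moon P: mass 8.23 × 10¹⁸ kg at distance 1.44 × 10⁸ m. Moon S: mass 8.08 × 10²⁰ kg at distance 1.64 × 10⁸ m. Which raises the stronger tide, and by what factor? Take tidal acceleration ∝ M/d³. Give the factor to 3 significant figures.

The tide-raising term goes as M/d³ (the gradient of a 1/d² field).
Moon P: (8.23 × 10¹⁸) / (1.44 × 10⁸)³ = 2.756 × 10⁻⁶
Moon S: (8.08 × 10²⁰) / (1.64 × 10⁸)³ = 1.832 × 10⁻⁴
Ratio (larger/smaller) = 66.5

Moon S, by a factor of ≈ 66.5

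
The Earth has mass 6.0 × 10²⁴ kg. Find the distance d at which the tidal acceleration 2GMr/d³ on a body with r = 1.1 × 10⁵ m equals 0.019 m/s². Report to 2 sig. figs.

2GMr/d³ = a_tidal  ⇒  d = (2GMr / a_tidal)^(1/3)
d = (2 × 6.674×10⁻¹¹ × (6.0 × 10²⁴) × (1.1 × 10⁵) / (0.019))^(1/3)
  = 1.7 × 10⁷ m

1.7 × 10⁷ m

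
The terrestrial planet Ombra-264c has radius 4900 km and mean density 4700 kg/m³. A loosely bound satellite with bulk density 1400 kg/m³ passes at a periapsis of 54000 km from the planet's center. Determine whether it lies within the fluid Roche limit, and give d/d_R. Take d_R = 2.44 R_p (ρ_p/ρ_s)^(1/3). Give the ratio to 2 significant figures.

d_R = 2.44 × (4900 km) × (4700/1400)^(1/3) = 17900 km
d/d_R = (54000) / (17900) = 3.0
Since d/d_R > 1, the body is outside the Roche limit.

outside; d/d_R ≈ 3.0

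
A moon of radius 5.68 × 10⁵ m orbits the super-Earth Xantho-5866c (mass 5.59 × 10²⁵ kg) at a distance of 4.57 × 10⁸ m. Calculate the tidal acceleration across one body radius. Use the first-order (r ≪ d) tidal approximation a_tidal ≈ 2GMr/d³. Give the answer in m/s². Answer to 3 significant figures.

Δa = 2GMr/d³
   = 2 × (6.674 × 10⁻¹¹) × (5.59 × 10²⁵) × (5.68 × 10⁵) / (4.57 × 10⁸)³
   = 4.44 × 10⁻⁵ m/s²

4.44 × 10⁻⁵ m/s²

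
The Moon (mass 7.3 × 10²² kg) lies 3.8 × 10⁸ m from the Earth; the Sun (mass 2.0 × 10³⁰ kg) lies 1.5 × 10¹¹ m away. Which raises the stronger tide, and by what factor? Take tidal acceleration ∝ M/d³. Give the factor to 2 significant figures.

The Moon, by a factor of ≈ 2.2

Tidal stretch scales as M/d³; compute that for each body.
The Moon: (7.3 × 10²²) / (3.8 × 10⁸)³ = 1.330 × 10⁻³
The Sun: (2.0 × 10³⁰) / (1.5 × 10¹¹)³ = 5.926 × 10⁻⁴
Ratio (larger/smaller) = 2.2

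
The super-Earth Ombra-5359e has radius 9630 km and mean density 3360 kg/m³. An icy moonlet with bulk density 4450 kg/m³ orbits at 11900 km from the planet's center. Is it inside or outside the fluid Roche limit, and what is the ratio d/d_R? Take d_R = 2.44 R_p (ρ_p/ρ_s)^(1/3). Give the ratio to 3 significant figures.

d_R = 2.44 × (9630 km) × (3360/4450)^(1/3) = 21400 km
d/d_R = (11900) / (21400) = 0.556
Since d/d_R < 1, the body is inside the Roche limit.

inside; d/d_R ≈ 0.556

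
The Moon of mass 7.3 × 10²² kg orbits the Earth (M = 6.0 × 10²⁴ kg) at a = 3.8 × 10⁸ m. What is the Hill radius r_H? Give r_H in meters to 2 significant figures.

r_H ≈ a (m/3M)^(1/3)
    = (3.8 × 10⁸) × (7.3 × 10²² / (3 × 6.0 × 10²⁴))^(1/3)
    = 6.1 × 10⁷ m

6.1 × 10⁷ m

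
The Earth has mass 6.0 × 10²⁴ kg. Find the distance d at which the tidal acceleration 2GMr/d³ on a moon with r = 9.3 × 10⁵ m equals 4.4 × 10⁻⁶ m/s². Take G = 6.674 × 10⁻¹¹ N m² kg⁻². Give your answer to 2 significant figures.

2GMr/d³ = a_tidal  ⇒  d = (2GMr / a_tidal)^(1/3)
d = (2 × 6.674×10⁻¹¹ × (6.0 × 10²⁴) × (9.3 × 10⁵) / (4.4 × 10⁻⁶))^(1/3)
  = 5.5 × 10⁸ m

5.5 × 10⁸ m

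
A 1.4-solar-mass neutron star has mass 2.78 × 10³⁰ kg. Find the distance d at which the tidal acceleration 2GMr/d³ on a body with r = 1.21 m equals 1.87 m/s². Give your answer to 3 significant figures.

2GMr/d³ = a_tidal  ⇒  d = (2GMr / a_tidal)^(1/3)
d = (2 × 6.674×10⁻¹¹ × (2.78 × 10³⁰) × (1.21) / (1.87))^(1/3)
  = 6.22 × 10⁶ m

6.22 × 10⁶ m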